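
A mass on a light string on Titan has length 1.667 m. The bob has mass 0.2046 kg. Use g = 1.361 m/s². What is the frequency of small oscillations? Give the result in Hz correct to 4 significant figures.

T = 2π√(L/g) = 2π√(1.667/1.361) = 6.9537 s, so f = 1/T = 0.1438 Hz.

0.1438 Hz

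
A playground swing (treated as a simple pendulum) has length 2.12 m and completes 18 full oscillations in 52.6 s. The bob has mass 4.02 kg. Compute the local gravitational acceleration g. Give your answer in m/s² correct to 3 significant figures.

T = 52.6/18 = 2.922 s.
From T = 2π√(L/g), g = 4π²L/T² = 4π² × 2.12/2.922² = 9.80 m/s².

9.80 m/s²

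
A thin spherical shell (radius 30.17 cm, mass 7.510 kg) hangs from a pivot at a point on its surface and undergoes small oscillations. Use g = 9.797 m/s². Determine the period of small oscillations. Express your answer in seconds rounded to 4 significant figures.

1.423 s

I_cm = (2/3)mr² = 0.45572 kg·m². The pivot is at distance d = 0.3017 m from the centre of mass.
By the parallel-axis theorem, I = I_cm + md² = 0.45572 + 0.68358 = 1.1393 kg·m².
T = 2π√(I/(mgd)) = 2π√(1.1393/(7.510 × 9.797 × 0.3017)) = 1.423 s.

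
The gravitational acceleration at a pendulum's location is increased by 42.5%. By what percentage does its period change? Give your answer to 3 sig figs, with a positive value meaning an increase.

-16.2%

T ∝ 1/√g, so T'/T = 1/√(1.425) = 0.8377.
Percentage change in T = (0.8377 − 1) × 100% = -16.2%.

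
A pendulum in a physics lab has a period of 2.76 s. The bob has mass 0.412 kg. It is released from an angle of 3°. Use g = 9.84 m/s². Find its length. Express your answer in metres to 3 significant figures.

From T = 2π√(L/g), L = gT²/(4π²) = 9.84 × 2.760²/(4π²) = 1.90 m.

1.90 m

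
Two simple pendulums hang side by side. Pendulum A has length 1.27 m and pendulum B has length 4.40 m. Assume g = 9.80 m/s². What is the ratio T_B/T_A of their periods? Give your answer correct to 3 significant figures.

T ∝ √L, so T_B/T_A = √(L_B/L_A) = √(4.40/1.27) = 1.86.

1.86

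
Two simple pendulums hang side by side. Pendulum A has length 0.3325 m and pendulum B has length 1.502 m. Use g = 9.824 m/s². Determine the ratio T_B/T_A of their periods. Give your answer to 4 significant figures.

T ∝ √L, so T_B/T_A = √(L_B/L_A) = √(1.502/0.3325) = 2.125.

2.125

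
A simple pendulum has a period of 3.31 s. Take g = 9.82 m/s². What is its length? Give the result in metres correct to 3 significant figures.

From T = 2π√(L/g), L = gT²/(4π²) = 9.82 × 3.310²/(4π²) = 2.73 m.

2.73 m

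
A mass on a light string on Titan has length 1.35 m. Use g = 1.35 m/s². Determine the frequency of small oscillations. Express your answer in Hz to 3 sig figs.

0.159 Hz

T = 2π√(L/g) = 2π√(1.35/1.35) = 6.283 s, so f = 1/T = 0.159 Hz.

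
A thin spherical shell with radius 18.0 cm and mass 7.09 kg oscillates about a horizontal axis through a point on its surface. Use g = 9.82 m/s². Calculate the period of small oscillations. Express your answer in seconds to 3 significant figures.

I_cm = (2/3)mr² = 0.1531 kg·m². The pivot is at distance d = 0.180 m from the centre of mass.
By the parallel-axis theorem, I = I_cm + md² = 0.1531 + 0.2297 = 0.3829 kg·m².
T = 2π√(I/(mgd)) = 2π√(0.3829/(7.09 × 9.82 × 0.180)) = 1.10 s.

1.10 s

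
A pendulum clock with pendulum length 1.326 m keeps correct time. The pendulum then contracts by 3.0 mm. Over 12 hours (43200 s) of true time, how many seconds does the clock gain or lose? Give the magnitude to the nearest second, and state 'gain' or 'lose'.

gain 49 s

T ∝ √L, so T'/T = √(1.32300/1.326) = 0.998868.
In 43200 s of true time the clock registers 43200/0.998868 = 43249.0 s, so it gains 49 s.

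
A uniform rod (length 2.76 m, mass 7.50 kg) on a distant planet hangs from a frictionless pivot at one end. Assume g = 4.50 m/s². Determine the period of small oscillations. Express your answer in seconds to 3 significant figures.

For a physical pendulum T = 2π√(I/(mgd)), with d = 1.380 m from pivot to centre of mass.
I_cm = mL²/12 = 7.50 × 2.76²/12 = 4.761 kg·m²; I = I_cm + md² = 4.761 + 7.50 × 1.380² = 19.04 kg·m².
T = 2π√(19.04/(7.50 × 4.50 × 1.380)) = 4.02 s.

4.02 s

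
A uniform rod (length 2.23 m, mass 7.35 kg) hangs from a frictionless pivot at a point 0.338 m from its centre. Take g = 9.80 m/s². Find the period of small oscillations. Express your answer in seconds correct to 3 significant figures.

For a physical pendulum T = 2π√(I/(mgd)), with d = 0.3380 m from pivot to centre of mass.
I_cm = mL²/12 = 7.35 × 2.23²/12 = 3.046 kg·m²; I = I_cm + md² = 3.046 + 7.35 × 0.3380² = 3.886 kg·m².
T = 2π√(3.886/(7.35 × 9.80 × 0.3380)) = 2.51 s.

2.51 s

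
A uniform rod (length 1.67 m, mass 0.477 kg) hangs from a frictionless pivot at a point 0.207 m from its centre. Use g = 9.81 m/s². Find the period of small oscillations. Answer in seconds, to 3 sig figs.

For a physical pendulum T = 2π√(I/(mgd)), with d = 0.2070 m from pivot to centre of mass.
I_cm = mL²/12 = 0.477 × 1.67²/12 = 0.1109 kg·m²; I = I_cm + md² = 0.1109 + 0.477 × 0.2070² = 0.1313 kg·m².
T = 2π√(0.1313/(0.477 × 9.81 × 0.2070)) = 2.31 s.

2.31 s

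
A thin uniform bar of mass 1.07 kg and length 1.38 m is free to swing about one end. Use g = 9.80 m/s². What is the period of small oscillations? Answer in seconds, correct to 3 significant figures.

1.93 s

For a physical pendulum T = 2π√(I/(mgd)), with d = 0.6900 m from pivot to centre of mass.
I_cm = mL²/12 = 1.07 × 1.38²/12 = 0.1698 kg·m²; I = I_cm + md² = 0.1698 + 1.07 × 0.6900² = 0.6792 kg·m².
T = 2π√(0.6792/(1.07 × 9.80 × 0.6900)) = 1.93 s.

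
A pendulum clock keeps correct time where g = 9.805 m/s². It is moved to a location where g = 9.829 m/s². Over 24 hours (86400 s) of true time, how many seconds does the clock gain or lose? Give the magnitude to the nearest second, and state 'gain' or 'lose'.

gain 106 s

The clock's period scales as T ∝ 1/√g, so T'/T = √(9.805/9.829) = 0.998778.
In 86400 s of true time the clock registers 86400/0.998778 = 86505.7 s, so it gains 106 s.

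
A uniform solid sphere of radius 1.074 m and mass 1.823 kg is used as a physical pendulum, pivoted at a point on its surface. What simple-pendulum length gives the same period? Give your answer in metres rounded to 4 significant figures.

The equivalent simple-pendulum length is L_eq = I/(md), where I is about the pivot and d = 1.0740 m.
I_cm = (2/5)mR² = 0.84111 kg·m², so I = I_cm + md² = 0.84111 + 2.1028 = 2.9439 kg·m².
L_eq = 2.9439/(1.823 × 1.0740) = 1.504 m.

1.504 m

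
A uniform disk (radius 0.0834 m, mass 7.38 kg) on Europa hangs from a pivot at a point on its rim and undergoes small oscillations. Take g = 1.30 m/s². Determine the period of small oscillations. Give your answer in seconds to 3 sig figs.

1.95 s

I_cm = ½mr² = 0.02567 kg·m². The pivot is at distance d = 0.0834 m from the centre of mass.
By the parallel-axis theorem, I = I_cm + md² = 0.02567 + 0.05133 = 0.07700 kg·m².
T = 2π√(I/(mgd)) = 2π√(0.07700/(7.38 × 1.30 × 0.0834)) = 1.95 s.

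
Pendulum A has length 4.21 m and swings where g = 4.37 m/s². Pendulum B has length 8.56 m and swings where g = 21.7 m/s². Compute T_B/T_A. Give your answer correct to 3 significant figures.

T = 2π√(L/g), so T_B/T_A = √((L_B/g_B)/(L_A/g_A)) = √((8.56/21.7)/(4.21/4.37)) = 0.640.

0.640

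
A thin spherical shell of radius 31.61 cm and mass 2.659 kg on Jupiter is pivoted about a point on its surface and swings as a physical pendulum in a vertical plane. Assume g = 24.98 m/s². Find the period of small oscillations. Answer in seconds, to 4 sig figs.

I_cm = (2/3)mr² = 0.17712 kg·m². The pivot is at distance d = 0.3161 m from the centre of mass.
By the parallel-axis theorem, I = I_cm + md² = 0.17712 + 0.26569 = 0.44281 kg·m².
T = 2π√(I/(mgd)) = 2π√(0.44281/(2.659 × 24.98 × 0.3161)) = 0.9125 s.

0.9125 s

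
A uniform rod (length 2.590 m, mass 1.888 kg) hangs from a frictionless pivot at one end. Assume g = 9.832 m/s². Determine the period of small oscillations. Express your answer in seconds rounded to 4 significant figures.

For a physical pendulum T = 2π√(I/(mgd)), with d = 1.2950 m from pivot to centre of mass.
I_cm = mL²/12 = 1.888 × 2.590²/12 = 1.0554 kg·m²; I = I_cm + md² = 1.0554 + 1.888 × 1.2950² = 4.2216 kg·m².
T = 2π√(4.2216/(1.888 × 9.832 × 1.2950)) = 2.633 s.

2.633 s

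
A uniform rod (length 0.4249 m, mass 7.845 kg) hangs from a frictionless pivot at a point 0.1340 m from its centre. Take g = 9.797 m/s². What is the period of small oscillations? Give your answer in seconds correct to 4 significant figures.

0.9962 s

For a physical pendulum T = 2π√(I/(mgd)), with d = 0.13400 m from pivot to centre of mass.
I_cm = mL²/12 = 7.845 × 0.4249²/12 = 0.11803 kg·m²; I = I_cm + md² = 0.11803 + 7.845 × 0.13400² = 0.25889 kg·m².
T = 2π√(0.25889/(7.845 × 9.797 × 0.13400)) = 0.9962 s.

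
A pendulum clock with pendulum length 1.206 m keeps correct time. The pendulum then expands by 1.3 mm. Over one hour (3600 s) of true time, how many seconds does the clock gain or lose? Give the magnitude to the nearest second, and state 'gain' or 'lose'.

lose 2 s

T ∝ √L, so T'/T = √(1.20730/1.206) = 1.00054.
In 3600 s of true time the clock registers 3600/1.00054 = 3598.1 s, so it loses 2 s.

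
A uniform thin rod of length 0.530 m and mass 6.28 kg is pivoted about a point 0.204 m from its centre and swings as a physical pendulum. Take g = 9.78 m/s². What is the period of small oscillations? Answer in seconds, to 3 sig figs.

1.13 s

For a physical pendulum T = 2π√(I/(mgd)), with d = 0.2040 m from pivot to centre of mass.
I_cm = mL²/12 = 6.28 × 0.530²/12 = 0.1470 kg·m²; I = I_cm + md² = 0.1470 + 6.28 × 0.2040² = 0.4084 kg·m².
T = 2π√(0.4084/(6.28 × 9.78 × 0.2040)) = 1.13 s.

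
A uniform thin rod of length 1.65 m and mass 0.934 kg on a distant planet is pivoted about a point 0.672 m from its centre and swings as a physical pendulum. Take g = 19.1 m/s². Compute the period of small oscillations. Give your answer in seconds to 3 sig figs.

For a physical pendulum T = 2π√(I/(mgd)), with d = 0.6720 m from pivot to centre of mass.
I_cm = mL²/12 = 0.934 × 1.65²/12 = 0.2119 kg·m²; I = I_cm + md² = 0.2119 + 0.934 × 0.6720² = 0.6337 kg·m².
T = 2π√(0.6337/(0.934 × 19.1 × 0.6720)) = 1.44 s.

1.44 s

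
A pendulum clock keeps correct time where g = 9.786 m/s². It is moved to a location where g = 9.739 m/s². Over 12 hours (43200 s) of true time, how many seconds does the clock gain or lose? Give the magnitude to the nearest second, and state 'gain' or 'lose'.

The clock's period scales as T ∝ 1/√g, so T'/T = √(9.786/9.739) = 1.00241.
In 43200 s of true time the clock registers 43200/1.00241 = 43096.1 s, so it loses 104 s.

lose 104 s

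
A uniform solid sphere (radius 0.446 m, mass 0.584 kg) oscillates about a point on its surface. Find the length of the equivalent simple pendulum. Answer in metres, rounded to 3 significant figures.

The equivalent simple-pendulum length is L_eq = I/(md), where I is about the pivot and d = 0.4460 m.
I_cm = (2/5)mR² = 0.04647 kg·m², so I = I_cm + md² = 0.04647 + 0.1162 = 0.1626 kg·m².
L_eq = 0.1626/(0.584 × 0.4460) = 0.624 m.

0.624 m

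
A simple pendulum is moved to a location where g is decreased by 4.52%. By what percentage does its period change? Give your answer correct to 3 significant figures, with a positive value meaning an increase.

T ∝ 1/√g, so T'/T = 1/√(0.9548) = 1.023.
Percentage change in T = (1.023 − 1) × 100% = 2.34%.

2.34%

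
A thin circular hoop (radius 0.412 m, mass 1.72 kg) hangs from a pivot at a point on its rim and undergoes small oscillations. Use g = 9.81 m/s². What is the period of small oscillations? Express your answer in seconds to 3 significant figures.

I_cm = mr² = 0.2920 kg·m². The pivot is at distance d = 0.412 m from the centre of mass.
By the parallel-axis theorem, I = I_cm + md² = 0.2920 + 0.2920 = 0.5839 kg·m².
T = 2π√(I/(mgd)) = 2π√(0.5839/(1.72 × 9.81 × 0.412)) = 1.82 s.

1.82 s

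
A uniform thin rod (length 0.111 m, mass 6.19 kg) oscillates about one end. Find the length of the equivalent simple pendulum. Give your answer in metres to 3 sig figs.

0.0740 m

The equivalent simple-pendulum length is L_eq = I/(md), where I is about the pivot and d = 0.05550 m.
I_cm = (1/12)mL² = 0.006356 kg·m², so I = I_cm + md² = 0.006356 + 0.01907 = 0.02542 kg·m².
L_eq = 0.02542/(6.19 × 0.05550) = 0.0740 m.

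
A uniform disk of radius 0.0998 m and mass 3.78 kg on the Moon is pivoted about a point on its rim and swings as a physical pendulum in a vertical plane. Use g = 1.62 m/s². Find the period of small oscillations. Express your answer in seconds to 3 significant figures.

1.91 s

I_cm = ½mr² = 0.01882 kg·m². The pivot is at distance d = 0.0998 m from the centre of mass.
By the parallel-axis theorem, I = I_cm + md² = 0.01882 + 0.03765 = 0.05647 kg·m².
T = 2π√(I/(mgd)) = 2π√(0.05647/(3.78 × 1.62 × 0.0998)) = 1.91 s.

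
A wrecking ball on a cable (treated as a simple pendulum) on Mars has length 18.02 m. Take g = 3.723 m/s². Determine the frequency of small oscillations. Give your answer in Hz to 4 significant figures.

0.07234 Hz

T = 2π√(L/g) = 2π√(18.02/3.723) = 13.823 s, so f = 1/T = 0.07234 Hz.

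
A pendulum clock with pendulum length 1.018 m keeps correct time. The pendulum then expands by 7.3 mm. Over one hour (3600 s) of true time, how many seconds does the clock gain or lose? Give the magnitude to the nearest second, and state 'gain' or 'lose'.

lose 13 s

T ∝ √L, so T'/T = √(1.02530/1.018) = 1.00358.
In 3600 s of true time the clock registers 3600/1.00358 = 3587.2 s, so it loses 13 s.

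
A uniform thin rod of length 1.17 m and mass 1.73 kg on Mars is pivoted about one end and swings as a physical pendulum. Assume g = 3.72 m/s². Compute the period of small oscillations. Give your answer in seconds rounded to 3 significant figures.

2.88 s

For a physical pendulum T = 2π√(I/(mgd)), with d = 0.5850 m from pivot to centre of mass.
I_cm = mL²/12 = 1.73 × 1.17²/12 = 0.1973 kg·m²; I = I_cm + md² = 0.1973 + 1.73 × 0.5850² = 0.7894 kg·m².
T = 2π√(0.7894/(1.73 × 3.72 × 0.5850)) = 2.88 s.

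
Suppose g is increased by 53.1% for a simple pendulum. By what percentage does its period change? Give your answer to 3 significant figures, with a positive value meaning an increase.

-19.2%

T ∝ 1/√g, so T'/T = 1/√(1.531) = 0.8082.
Percentage change in T = (0.8082 − 1) × 100% = -19.2%.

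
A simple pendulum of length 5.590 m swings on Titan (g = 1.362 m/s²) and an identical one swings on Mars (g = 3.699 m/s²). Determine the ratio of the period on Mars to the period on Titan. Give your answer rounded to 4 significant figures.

T ∝ 1/√g, so T₂/T₁ = √(g₁/g₂) = √(1.362/3.699) = 0.6068.

0.6068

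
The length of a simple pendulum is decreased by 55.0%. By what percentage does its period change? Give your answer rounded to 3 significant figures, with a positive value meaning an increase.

T ∝ √L, so T'/T = √(0.4500) = 0.6708.
Percentage change in T = (0.6708 − 1) × 100% = -32.9%.

-32.9%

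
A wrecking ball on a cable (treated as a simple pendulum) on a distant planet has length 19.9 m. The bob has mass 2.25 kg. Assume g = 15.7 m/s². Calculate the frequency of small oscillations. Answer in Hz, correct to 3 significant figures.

0.141 Hz

T = 2π√(L/g) = 2π√(19.9/15.7) = 7.074 s, so f = 1/T = 0.141 Hz.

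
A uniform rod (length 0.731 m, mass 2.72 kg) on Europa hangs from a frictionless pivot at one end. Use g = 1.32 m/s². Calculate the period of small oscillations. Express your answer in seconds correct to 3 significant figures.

For a physical pendulum T = 2π√(I/(mgd)), with d = 0.3655 m from pivot to centre of mass.
I_cm = mL²/12 = 2.72 × 0.731²/12 = 0.1211 kg·m²; I = I_cm + md² = 0.1211 + 2.72 × 0.3655² = 0.4845 kg·m².
T = 2π√(0.4845/(2.72 × 1.32 × 0.3655)) = 3.82 s.

3.82 s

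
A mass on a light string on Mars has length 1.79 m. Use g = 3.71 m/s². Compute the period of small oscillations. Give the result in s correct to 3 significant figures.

T = 2π√(L/g) = 2π√(1.79/3.71) = 2π × 0.6946 = 4.36 s.

4.36 s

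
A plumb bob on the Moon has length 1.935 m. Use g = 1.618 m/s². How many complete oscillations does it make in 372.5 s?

T = 2π√(L/g) = 2π√(1.935/1.618) = 6.8712 s.
Number of complete oscillations = ⌊372.5/6.8712⌋ = ⌊54.212⌋ = 54.

54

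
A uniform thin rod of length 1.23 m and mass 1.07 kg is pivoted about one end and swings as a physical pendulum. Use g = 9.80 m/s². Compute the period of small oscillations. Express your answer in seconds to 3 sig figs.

For a physical pendulum T = 2π√(I/(mgd)), with d = 0.6150 m from pivot to centre of mass.
I_cm = mL²/12 = 1.07 × 1.23²/12 = 0.1349 kg·m²; I = I_cm + md² = 0.1349 + 1.07 × 0.6150² = 0.5396 kg·m².
T = 2π√(0.5396/(1.07 × 9.80 × 0.6150)) = 1.82 s.

1.82 s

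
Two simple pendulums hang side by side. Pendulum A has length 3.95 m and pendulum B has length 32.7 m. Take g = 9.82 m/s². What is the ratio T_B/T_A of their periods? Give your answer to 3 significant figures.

2.88

T ∝ √L, so T_B/T_A = √(L_B/L_A) = √(32.7/3.95) = 2.88.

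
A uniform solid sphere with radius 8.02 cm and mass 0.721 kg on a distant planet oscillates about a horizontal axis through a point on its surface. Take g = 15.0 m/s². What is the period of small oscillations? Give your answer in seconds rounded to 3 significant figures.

0.544 s

I_cm = (2/5)mr² = 0.001855 kg·m². The pivot is at distance d = 0.0802 m from the centre of mass.
By the parallel-axis theorem, I = I_cm + md² = 0.001855 + 0.004638 = 0.006493 kg·m².
T = 2π√(I/(mgd)) = 2π√(0.006493/(0.721 × 15.0 × 0.0802)) = 0.544 s.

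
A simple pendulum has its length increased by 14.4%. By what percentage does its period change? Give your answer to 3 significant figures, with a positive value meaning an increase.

T ∝ √L, so T'/T = √(1.144) = 1.070.
Percentage change in T = (1.070 − 1) × 100% = 6.96%.

6.96%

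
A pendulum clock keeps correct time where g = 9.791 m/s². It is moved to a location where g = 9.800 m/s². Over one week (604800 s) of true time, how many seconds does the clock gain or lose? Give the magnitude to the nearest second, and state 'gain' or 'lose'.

gain 278 s

The clock's period scales as T ∝ 1/√g, so T'/T = √(9.791/9.800) = 0.999541.
In 604800 s of true time the clock registers 604800/0.999541 = 605077.9 s, so it gains 278 s.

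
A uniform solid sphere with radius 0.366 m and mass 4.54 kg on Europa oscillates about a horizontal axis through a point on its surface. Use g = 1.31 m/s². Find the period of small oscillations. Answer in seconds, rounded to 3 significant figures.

3.93 s

I_cm = (2/5)mr² = 0.2433 kg·m². The pivot is at distance d = 0.366 m from the centre of mass.
By the parallel-axis theorem, I = I_cm + md² = 0.2433 + 0.6082 = 0.8514 kg·m².
T = 2π√(I/(mgd)) = 2π√(0.8514/(4.54 × 1.31 × 0.366)) = 3.93 s.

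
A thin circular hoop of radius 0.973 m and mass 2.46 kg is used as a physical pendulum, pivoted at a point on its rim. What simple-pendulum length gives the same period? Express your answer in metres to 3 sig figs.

1.95 m

The equivalent simple-pendulum length is L_eq = I/(md), where I is about the pivot and d = 0.9730 m.
I_cm = mR² = 2.329 kg·m², so I = I_cm + md² = 2.329 + 2.329 = 4.658 kg·m².
L_eq = 4.658/(2.46 × 0.9730) = 1.95 m.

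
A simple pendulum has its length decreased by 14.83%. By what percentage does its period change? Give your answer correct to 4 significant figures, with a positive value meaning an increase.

-7.712%

T ∝ √L, so T'/T = √(0.85170) = 0.92288.
Percentage change in T = (0.92288 − 1) × 100% = -7.712%.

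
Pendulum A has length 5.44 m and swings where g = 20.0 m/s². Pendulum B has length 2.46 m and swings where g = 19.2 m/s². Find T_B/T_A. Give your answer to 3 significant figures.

0.686

T = 2π√(L/g), so T_B/T_A = √((L_B/g_B)/(L_A/g_A)) = √((2.46/19.2)/(5.44/20.0)) = 0.686.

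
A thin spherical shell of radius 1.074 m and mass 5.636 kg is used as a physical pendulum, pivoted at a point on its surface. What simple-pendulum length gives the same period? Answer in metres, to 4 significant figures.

The equivalent simple-pendulum length is L_eq = I/(md), where I is about the pivot and d = 1.0740 m.
I_cm = (2/3)mR² = 4.3340 kg·m², so I = I_cm + md² = 4.3340 + 6.5010 = 10.835 kg·m².
L_eq = 10.835/(5.636 × 1.0740) = 1.790 m.

1.790 m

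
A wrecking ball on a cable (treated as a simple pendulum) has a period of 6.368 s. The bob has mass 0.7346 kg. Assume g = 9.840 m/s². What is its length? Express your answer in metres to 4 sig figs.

10.11 m

From T = 2π√(L/g), L = gT²/(4π²) = 9.840 × 6.3680²/(4π²) = 10.11 m.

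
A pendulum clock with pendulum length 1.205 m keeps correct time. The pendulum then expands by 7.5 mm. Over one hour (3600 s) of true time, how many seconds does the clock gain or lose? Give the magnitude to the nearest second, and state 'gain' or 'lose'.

lose 11 s

T ∝ √L, so T'/T = √(1.21250/1.205) = 1.00311.
In 3600 s of true time the clock registers 3600/1.00311 = 3588.8 s, so it loses 11 s.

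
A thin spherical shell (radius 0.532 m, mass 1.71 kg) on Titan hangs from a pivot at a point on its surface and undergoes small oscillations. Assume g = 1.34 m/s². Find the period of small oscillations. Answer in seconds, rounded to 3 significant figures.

5.11 s

I_cm = (2/3)mr² = 0.3226 kg·m². The pivot is at distance d = 0.532 m from the centre of mass.
By the parallel-axis theorem, I = I_cm + md² = 0.3226 + 0.4840 = 0.8066 kg·m².
T = 2π√(I/(mgd)) = 2π√(0.8066/(1.71 × 1.34 × 0.532)) = 5.11 s.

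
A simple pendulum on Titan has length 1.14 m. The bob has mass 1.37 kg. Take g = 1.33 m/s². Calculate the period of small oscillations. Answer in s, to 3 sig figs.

T = 2π√(L/g) = 2π√(1.14/1.33) = 2π × 0.9258 = 5.82 s.

5.82 s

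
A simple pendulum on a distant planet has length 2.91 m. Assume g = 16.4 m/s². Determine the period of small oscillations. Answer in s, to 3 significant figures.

2.65 s

T = 2π√(L/g) = 2π√(2.91/16.4) = 2π × 0.4212 = 2.65 s.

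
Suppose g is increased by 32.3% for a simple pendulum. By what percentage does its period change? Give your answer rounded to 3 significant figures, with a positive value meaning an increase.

-13.1%

T ∝ 1/√g, so T'/T = 1/√(1.323) = 0.8694.
Percentage change in T = (0.8694 − 1) × 100% = -13.1%.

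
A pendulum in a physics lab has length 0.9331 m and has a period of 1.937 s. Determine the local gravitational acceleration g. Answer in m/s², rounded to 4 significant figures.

From T = 2π√(L/g), g = 4π²L/T² = 4π² × 0.9331/1.9370² = 9.818 m/s².

9.818 m/s²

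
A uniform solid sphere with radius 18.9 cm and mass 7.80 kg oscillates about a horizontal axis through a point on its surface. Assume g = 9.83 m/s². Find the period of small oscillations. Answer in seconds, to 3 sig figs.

1.03 s

I_cm = (2/5)mr² = 0.1114 kg·m². The pivot is at distance d = 0.189 m from the centre of mass.
By the parallel-axis theorem, I = I_cm + md² = 0.1114 + 0.2786 = 0.3901 kg·m².
T = 2π√(I/(mgd)) = 2π√(0.3901/(7.80 × 9.83 × 0.189)) = 1.03 s.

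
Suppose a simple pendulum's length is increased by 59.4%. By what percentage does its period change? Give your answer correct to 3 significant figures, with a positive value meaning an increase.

26.3%

T ∝ √L, so T'/T = √(1.594) = 1.263.
Percentage change in T = (1.263 − 1) × 100% = 26.3%.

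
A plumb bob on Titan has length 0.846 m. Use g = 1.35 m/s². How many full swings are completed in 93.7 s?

18

T = 2π√(L/g) = 2π√(0.846/1.35) = 4.974 s.
Number of complete oscillations = ⌊93.7/4.974⌋ = ⌊18.84⌋ = 18.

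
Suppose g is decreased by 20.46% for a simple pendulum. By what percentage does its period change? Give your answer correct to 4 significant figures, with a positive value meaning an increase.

T ∝ 1/√g, so T'/T = 1/√(0.79540) = 1.1213.
Percentage change in T = (1.1213 − 1) × 100% = 12.13%.

12.13%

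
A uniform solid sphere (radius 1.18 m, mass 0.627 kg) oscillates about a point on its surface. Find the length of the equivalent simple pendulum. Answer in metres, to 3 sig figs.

The equivalent simple-pendulum length is L_eq = I/(md), where I is about the pivot and d = 1.180 m.
I_cm = (2/5)mR² = 0.3492 kg·m², so I = I_cm + md² = 0.3492 + 0.8730 = 1.222 kg·m².
L_eq = 1.222/(0.627 × 1.180) = 1.65 m.

1.65 m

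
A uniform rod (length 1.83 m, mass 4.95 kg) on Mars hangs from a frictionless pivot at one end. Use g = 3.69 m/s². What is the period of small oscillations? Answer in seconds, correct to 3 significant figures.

For a physical pendulum T = 2π√(I/(mgd)), with d = 0.9150 m from pivot to centre of mass.
I_cm = mL²/12 = 4.95 × 1.83²/12 = 1.381 kg·m²; I = I_cm + md² = 1.381 + 4.95 × 0.9150² = 5.526 kg·m².
T = 2π√(5.526/(4.95 × 3.69 × 0.9150)) = 3.61 s.

3.61 s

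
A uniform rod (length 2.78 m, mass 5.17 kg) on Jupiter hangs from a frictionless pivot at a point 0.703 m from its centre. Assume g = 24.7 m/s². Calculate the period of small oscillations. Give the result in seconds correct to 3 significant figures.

1.61 s

For a physical pendulum T = 2π√(I/(mgd)), with d = 0.7030 m from pivot to centre of mass.
I_cm = mL²/12 = 5.17 × 2.78²/12 = 3.330 kg·m²; I = I_cm + md² = 3.330 + 5.17 × 0.7030² = 5.885 kg·m².
T = 2π√(5.885/(5.17 × 24.7 × 0.7030)) = 1.61 s.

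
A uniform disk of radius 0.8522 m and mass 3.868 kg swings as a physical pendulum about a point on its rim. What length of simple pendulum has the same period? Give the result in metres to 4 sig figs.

The equivalent simple-pendulum length is L_eq = I/(md), where I is about the pivot and d = 0.85220 m.
I_cm = ½mR² = 1.4046 kg·m², so I = I_cm + md² = 1.4046 + 2.8091 = 4.2137 kg·m².
L_eq = 4.2137/(3.868 × 0.85220) = 1.278 m.

1.278 m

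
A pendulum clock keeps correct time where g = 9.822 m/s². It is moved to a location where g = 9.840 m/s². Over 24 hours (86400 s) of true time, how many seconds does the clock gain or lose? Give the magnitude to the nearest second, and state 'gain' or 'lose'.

gain 79 s

The clock's period scales as T ∝ 1/√g, so T'/T = √(9.822/9.840) = 0.999085.
In 86400 s of true time the clock registers 86400/0.999085 = 86479.1 s, so it gains 79 s.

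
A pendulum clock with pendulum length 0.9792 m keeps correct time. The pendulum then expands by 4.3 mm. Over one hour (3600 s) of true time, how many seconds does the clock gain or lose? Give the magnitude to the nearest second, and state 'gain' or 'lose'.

lose 8 s

T ∝ √L, so T'/T = √(0.98350/0.9792) = 1.00219.
In 3600 s of true time the clock registers 3600/1.00219 = 3592.1 s, so it loses 8 s.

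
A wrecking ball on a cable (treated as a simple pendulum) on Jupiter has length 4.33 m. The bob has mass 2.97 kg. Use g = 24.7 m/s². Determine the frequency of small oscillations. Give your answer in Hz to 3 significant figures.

T = 2π√(L/g) = 2π√(4.33/24.7) = 2.631 s, so f = 1/T = 0.380 Hz.

0.380 Hz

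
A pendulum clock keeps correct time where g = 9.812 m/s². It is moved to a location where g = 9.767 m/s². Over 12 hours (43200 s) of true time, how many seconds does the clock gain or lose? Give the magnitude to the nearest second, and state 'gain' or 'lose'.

The clock's period scales as T ∝ 1/√g, so T'/T = √(9.812/9.767) = 1.00230.
In 43200 s of true time the clock registers 43200/1.00230 = 43100.8 s, so it loses 99 s.

lose 99 s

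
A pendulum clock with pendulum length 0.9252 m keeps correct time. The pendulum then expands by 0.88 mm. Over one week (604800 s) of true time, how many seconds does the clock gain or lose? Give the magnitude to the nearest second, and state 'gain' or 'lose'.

lose 287 s

T ∝ √L, so T'/T = √(0.92608/0.9252) = 1.00048.
In 604800 s of true time the clock registers 604800/1.00048 = 604512.6 s, so it loses 287 s.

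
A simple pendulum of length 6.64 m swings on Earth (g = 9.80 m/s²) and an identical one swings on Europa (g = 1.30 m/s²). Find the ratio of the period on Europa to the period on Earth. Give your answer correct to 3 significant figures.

2.75

T ∝ 1/√g, so T₂/T₁ = √(g₁/g₂) = √(9.80/1.30) = 2.75.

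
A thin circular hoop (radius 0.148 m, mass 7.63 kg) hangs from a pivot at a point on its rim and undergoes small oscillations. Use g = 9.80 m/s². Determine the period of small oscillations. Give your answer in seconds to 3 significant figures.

1.09 s

I_cm = mr² = 0.1671 kg·m². The pivot is at distance d = 0.148 m from the centre of mass.
By the parallel-axis theorem, I = I_cm + md² = 0.1671 + 0.1671 = 0.3343 kg·m².
T = 2π√(I/(mgd)) = 2π√(0.3343/(7.63 × 9.80 × 0.148)) = 1.09 s.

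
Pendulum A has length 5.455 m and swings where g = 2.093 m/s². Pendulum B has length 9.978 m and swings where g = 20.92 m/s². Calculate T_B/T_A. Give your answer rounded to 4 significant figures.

T = 2π√(L/g), so T_B/T_A = √((L_B/g_B)/(L_A/g_A)) = √((9.978/20.92)/(5.455/2.093)) = 0.4278.

0.4278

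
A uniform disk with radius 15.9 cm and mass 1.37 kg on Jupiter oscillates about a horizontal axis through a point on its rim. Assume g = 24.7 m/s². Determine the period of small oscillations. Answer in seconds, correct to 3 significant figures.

0.617 s

I_cm = ½mr² = 0.01732 kg·m². The pivot is at distance d = 0.159 m from the centre of mass.
By the parallel-axis theorem, I = I_cm + md² = 0.01732 + 0.03463 = 0.05195 kg·m².
T = 2π√(I/(mgd)) = 2π√(0.05195/(1.37 × 24.7 × 0.159)) = 0.617 s.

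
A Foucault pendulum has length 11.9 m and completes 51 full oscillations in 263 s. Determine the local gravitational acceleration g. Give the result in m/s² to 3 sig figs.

T = 263/51 = 5.157 s.
From T = 2π√(L/g), g = 4π²L/T² = 4π² × 11.9/5.157² = 17.7 m/s².

17.7 m/s²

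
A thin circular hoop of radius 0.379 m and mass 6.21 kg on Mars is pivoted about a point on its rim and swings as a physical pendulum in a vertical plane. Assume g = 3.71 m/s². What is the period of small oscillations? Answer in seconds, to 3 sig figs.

I_cm = mr² = 0.8920 kg·m². The pivot is at distance d = 0.379 m from the centre of mass.
By the parallel-axis theorem, I = I_cm + md² = 0.8920 + 0.8920 = 1.784 kg·m².
T = 2π√(I/(mgd)) = 2π√(1.784/(6.21 × 3.71 × 0.379)) = 2.84 s.

2.84 s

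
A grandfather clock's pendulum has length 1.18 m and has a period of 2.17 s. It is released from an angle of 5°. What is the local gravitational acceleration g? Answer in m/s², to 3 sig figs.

From T = 2π√(L/g), g = 4π²L/T² = 4π² × 1.18/2.170² = 9.89 m/s².

9.89 m/s²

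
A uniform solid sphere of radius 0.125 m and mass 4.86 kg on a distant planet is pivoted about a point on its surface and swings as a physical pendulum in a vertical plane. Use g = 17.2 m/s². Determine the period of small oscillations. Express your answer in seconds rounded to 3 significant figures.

0.634 s

I_cm = (2/5)mr² = 0.03038 kg·m². The pivot is at distance d = 0.125 m from the centre of mass.
By the parallel-axis theorem, I = I_cm + md² = 0.03038 + 0.07594 = 0.1063 kg·m².
T = 2π√(I/(mgd)) = 2π√(0.1063/(4.86 × 17.2 × 0.125)) = 0.634 s.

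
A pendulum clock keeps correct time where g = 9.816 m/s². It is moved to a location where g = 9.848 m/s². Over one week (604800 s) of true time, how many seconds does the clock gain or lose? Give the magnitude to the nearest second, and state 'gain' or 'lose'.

gain 985 s

The clock's period scales as T ∝ 1/√g, so T'/T = √(9.816/9.848) = 0.998374.
In 604800 s of true time the clock registers 604800/0.998374 = 605785.0 s, so it gains 985 s.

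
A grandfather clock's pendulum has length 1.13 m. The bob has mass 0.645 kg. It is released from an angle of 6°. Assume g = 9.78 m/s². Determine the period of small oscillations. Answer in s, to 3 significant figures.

2.14 s

T = 2π√(L/g) = 2π√(1.13/9.78) = 2π × 0.3399 = 2.14 s.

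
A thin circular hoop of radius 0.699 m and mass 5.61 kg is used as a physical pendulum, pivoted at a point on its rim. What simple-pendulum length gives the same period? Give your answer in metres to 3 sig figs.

The equivalent simple-pendulum length is L_eq = I/(md), where I is about the pivot and d = 0.6990 m.
I_cm = mR² = 2.741 kg·m², so I = I_cm + md² = 2.741 + 2.741 = 5.482 kg·m².
L_eq = 5.482/(5.61 × 0.6990) = 1.40 m.

1.40 m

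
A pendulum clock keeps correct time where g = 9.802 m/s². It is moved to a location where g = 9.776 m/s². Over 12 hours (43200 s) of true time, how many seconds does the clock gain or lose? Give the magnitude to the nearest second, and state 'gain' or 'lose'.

lose 57 s

The clock's period scales as T ∝ 1/√g, so T'/T = √(9.802/9.776) = 1.00133.
In 43200 s of true time the clock registers 43200/1.00133 = 43142.7 s, so it loses 57 s.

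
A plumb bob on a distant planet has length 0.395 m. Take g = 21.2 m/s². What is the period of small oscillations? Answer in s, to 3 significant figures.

T = 2π√(L/g) = 2π√(0.395/21.2) = 2π × 0.1365 = 0.858 s.

0.858 s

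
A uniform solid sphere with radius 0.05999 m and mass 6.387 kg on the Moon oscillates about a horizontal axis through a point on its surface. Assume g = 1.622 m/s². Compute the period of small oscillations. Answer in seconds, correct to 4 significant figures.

I_cm = (2/5)mr² = 0.0091942 kg·m². The pivot is at distance d = 0.05999 m from the centre of mass.
By the parallel-axis theorem, I = I_cm + md² = 0.0091942 + 0.022986 = 0.032180 kg·m².
T = 2π√(I/(mgd)) = 2π√(0.032180/(6.387 × 1.622 × 0.05999)) = 1.430 s.

1.430 s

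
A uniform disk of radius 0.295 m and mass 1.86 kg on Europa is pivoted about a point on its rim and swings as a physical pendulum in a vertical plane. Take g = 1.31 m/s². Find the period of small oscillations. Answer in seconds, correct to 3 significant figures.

3.65 s

I_cm = ½mr² = 0.08093 kg·m². The pivot is at distance d = 0.295 m from the centre of mass.
By the parallel-axis theorem, I = I_cm + md² = 0.08093 + 0.1619 = 0.2428 kg·m².
T = 2π√(I/(mgd)) = 2π√(0.2428/(1.86 × 1.31 × 0.295)) = 3.65 s.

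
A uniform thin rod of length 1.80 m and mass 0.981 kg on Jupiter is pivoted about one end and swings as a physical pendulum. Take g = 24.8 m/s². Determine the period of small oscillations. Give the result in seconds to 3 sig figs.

For a physical pendulum T = 2π√(I/(mgd)), with d = 0.9000 m from pivot to centre of mass.
I_cm = mL²/12 = 0.981 × 1.80²/12 = 0.2649 kg·m²; I = I_cm + md² = 0.2649 + 0.981 × 0.9000² = 1.059 kg·m².
T = 2π√(1.059/(0.981 × 24.8 × 0.9000)) = 1.38 s.

1.38 s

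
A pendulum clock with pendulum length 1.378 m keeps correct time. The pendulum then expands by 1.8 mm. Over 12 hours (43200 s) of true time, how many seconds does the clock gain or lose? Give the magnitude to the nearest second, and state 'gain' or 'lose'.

T ∝ √L, so T'/T = √(1.37980/1.378) = 1.00065.
In 43200 s of true time the clock registers 43200/1.00065 = 43171.8 s, so it loses 28 s.

lose 28 s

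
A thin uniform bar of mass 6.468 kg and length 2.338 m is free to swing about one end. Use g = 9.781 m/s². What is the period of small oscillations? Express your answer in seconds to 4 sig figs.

For a physical pendulum T = 2π√(I/(mgd)), with d = 1.1690 m from pivot to centre of mass.
I_cm = mL²/12 = 6.468 × 2.338²/12 = 2.9463 kg·m²; I = I_cm + md² = 2.9463 + 6.468 × 1.1690² = 11.785 kg·m².
T = 2π√(11.785/(6.468 × 9.781 × 1.1690)) = 2.508 s.

2.508 s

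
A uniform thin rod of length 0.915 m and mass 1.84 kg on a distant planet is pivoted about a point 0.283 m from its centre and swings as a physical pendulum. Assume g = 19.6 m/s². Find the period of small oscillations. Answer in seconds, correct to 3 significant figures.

For a physical pendulum T = 2π√(I/(mgd)), with d = 0.2830 m from pivot to centre of mass.
I_cm = mL²/12 = 1.84 × 0.915²/12 = 0.1284 kg·m²; I = I_cm + md² = 0.1284 + 1.84 × 0.2830² = 0.2757 kg·m².
T = 2π√(0.2757/(1.84 × 19.6 × 0.2830)) = 1.03 s.

1.03 s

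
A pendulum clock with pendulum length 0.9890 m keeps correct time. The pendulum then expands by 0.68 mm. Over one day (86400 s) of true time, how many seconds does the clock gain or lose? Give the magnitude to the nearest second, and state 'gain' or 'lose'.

lose 30 s

T ∝ √L, so T'/T = √(0.98968/0.9890) = 1.00034.
In 86400 s of true time the clock registers 86400/1.00034 = 86370.3 s, so it loses 30 s.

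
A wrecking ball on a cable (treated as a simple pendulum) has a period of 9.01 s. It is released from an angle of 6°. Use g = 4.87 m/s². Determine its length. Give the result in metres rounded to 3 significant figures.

From T = 2π√(L/g), L = gT²/(4π²) = 4.87 × 9.010²/(4π²) = 10.0 m.

10.0 m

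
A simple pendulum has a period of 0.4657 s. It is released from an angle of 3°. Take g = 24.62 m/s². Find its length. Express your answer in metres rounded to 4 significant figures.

0.1353 m

From T = 2π√(L/g), L = gT²/(4π²) = 24.62 × 0.46570²/(4π²) = 0.1353 m.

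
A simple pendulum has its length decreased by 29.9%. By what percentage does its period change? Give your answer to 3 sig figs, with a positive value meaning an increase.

T ∝ √L, so T'/T = √(0.7010) = 0.8373.
Percentage change in T = (0.8373 − 1) × 100% = -16.3%.

-16.3%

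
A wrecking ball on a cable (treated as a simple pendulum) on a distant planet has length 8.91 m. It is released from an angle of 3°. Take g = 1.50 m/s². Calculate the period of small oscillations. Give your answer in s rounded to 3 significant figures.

T = 2π√(L/g) = 2π√(8.91/1.50) = 2π × 2.437 = 15.3 s.

15.3 s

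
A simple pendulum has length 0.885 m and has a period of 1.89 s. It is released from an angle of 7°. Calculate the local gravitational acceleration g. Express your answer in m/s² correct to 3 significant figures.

9.78 m/s²

From T = 2π√(L/g), g = 4π²L/T² = 4π² × 0.885/1.890² = 9.78 m/s².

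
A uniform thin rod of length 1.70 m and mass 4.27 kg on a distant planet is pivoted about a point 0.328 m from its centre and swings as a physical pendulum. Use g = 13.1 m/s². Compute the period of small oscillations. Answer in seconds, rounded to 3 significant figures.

For a physical pendulum T = 2π√(I/(mgd)), with d = 0.3280 m from pivot to centre of mass.
I_cm = mL²/12 = 4.27 × 1.70²/12 = 1.028 kg·m²; I = I_cm + md² = 1.028 + 4.27 × 0.3280² = 1.488 kg·m².
T = 2π√(1.488/(4.27 × 13.1 × 0.3280)) = 1.79 s.

1.79 s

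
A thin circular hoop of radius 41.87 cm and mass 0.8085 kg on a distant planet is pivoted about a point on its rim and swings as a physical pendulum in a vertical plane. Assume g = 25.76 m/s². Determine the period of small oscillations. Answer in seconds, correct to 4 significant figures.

I_cm = mr² = 0.14174 kg·m². The pivot is at distance d = 0.4187 m from the centre of mass.
By the parallel-axis theorem, I = I_cm + md² = 0.14174 + 0.14174 = 0.28348 kg·m².
T = 2π√(I/(mgd)) = 2π√(0.28348/(0.8085 × 25.76 × 0.4187)) = 1.133 s.

1.133 s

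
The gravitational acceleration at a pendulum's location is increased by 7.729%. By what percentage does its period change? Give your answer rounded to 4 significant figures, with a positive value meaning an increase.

T ∝ 1/√g, so T'/T = 1/√(1.0773) = 0.96346.
Percentage change in T = (0.96346 − 1) × 100% = -3.654%.

-3.654%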